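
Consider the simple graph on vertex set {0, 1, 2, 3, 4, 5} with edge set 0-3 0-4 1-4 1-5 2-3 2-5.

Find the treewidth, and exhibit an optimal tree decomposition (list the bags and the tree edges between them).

Treewidth 2.
One such decomposition:
Bags: B1 = {0, 3, 4}  B2 = {1, 3, 4}  B3 = {1, 3, 5}  B4 = {2, 3, 5}
Tree: B1–B2, B2–B3, B3–B4

Each bag holds 3 vertices, so the decomposition has width 2, which upper-bounds the treewidth. Since 3–0–4–1–5–2–3 is a cycle in G, G is not acyclic. Forests are exactly the graphs of treewidth ≤ 1, so tw(G) ≥ 2. Hence tw(G) = 2 exactly.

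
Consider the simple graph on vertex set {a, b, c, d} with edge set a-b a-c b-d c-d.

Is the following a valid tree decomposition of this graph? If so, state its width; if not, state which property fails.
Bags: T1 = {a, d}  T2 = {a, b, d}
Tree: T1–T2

No — vertex c appears in no bag.

A tree decomposition must satisfy three properties: every vertex lies in some bag; for every edge, both endpoints lie together in some bag; and for every vertex, the bags containing it form a connected subtree. Here vertex c appears in no bag, so the decomposition is invalid.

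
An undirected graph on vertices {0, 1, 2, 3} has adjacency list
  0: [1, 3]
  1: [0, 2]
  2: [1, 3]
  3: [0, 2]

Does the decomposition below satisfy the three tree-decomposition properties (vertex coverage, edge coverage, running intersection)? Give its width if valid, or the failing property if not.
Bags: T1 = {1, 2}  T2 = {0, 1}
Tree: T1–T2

A tree decomposition must satisfy three properties: every vertex lies in some bag; for every edge, both endpoints lie together in some bag; and for every vertex, the bags containing it form a connected subtree. Here vertex 3 appears in no bag, so the decomposition is invalid.

No — vertex 3 appears in no bag.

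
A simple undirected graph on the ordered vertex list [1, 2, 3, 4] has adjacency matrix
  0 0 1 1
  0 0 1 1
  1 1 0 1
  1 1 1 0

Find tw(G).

2

A width-2 tree decomposition is:
Bags: B1 = {1, 3, 4}  B2 = {2, 3, 4}
Tree: B1–B2
Each bag holds 3 vertices, so the decomposition has width 2, which upper-bounds the treewidth. For the lower bound, the 3 vertices {1, 3, 4} are pairwise adjacent, and any tree decomposition puts a clique entirely inside one bag — forcing width ≥ 2. Hence tw(G) = 2 exactly.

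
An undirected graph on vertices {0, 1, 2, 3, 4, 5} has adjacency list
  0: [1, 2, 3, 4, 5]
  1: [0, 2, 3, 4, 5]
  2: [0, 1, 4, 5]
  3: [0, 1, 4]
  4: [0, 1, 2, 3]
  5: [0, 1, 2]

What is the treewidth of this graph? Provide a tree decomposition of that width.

Every bag has size at most 4, so the width is 4 − 1 = 3 and tw(G) ≤ 3. For the lower bound, the 4 vertices {0, 1, 2, 4} are pairwise adjacent, and any tree decomposition puts a clique entirely inside one bag — forcing width ≥ 3. Therefore the treewidth is 3.

Treewidth 3.
One optimal decomposition is:
Bags: B1 = {0, 1, 2, 4}  B2 = {0, 1, 2, 5}  B3 = {0, 1, 3, 4}
Tree: B1–B2, B1–B3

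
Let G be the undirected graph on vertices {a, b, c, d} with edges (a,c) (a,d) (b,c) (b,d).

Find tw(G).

A width-2 tree decomposition is:
Bags: B1 = {a, b, c}  B2 = {a, b, d}
Tree: B1–B2
The largest bag has 3 vertices, giving width 2; this decomposition certifies tw(G) ≤ 2. For the lower bound, G contains the cycle a–c–b–d–a, so G is not a forest; only forests have treewidth ≤ 1, hence tw(G) ≥ 2. Hence tw(G) = 2 exactly.

2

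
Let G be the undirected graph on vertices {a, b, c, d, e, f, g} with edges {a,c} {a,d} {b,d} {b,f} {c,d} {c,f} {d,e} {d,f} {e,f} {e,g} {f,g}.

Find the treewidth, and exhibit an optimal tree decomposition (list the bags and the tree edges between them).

Each bag holds 3 vertices, so the decomposition has width 2, which upper-bounds the treewidth. For the lower bound, the 3 vertices {a, c, d} are pairwise adjacent, and any tree decomposition puts a clique entirely inside one bag — forcing width ≥ 2. The upper and lower bounds meet at 2, so that is the treewidth.

Treewidth 2.
One such decomposition:
Bags: B1 = {c, d, f}  B2 = {d, e, f}  B3 = {b, d, f}  B4 = {e, f, g}  B5 = {a, c, d}
Tree: B1–B2, B2–B3, B2–B4, B1–B5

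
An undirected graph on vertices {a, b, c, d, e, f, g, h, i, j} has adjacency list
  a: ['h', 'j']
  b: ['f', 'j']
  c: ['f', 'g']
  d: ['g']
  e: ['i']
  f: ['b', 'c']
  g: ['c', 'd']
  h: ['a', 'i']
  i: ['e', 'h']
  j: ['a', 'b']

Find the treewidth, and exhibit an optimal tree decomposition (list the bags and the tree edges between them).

Treewidth 1.
One such decomposition:
Bags: B1 = {d, g}  B2 = {c, g}  B3 = {c, f}  B4 = {b, f}  B5 = {b, j}  B6 = {a, j}  B7 = {a, h}  B8 = {h, i}  B9 = {e, i}
Tree: B1–B2, B2–B3, B3–B4, B4–B5, B5–B6, B6–B7, B7–B8, B8–B9

The largest bag has 2 vertices, giving width 1; this decomposition certifies tw(G) ≤ 1. G has an edge, so its treewidth is at least 1. Combining the bounds, tw(G) = 1.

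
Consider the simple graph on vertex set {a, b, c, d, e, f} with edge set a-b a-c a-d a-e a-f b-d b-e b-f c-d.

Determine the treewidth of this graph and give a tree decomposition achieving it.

Each bag holds 3 vertices, so the decomposition has width 2, which upper-bounds the treewidth. Conversely, {a, c, d} is a clique of size 3, and the vertices of any clique must share a bag in every tree decomposition; so some bag has ≥ 3 vertices and tw(G) ≥ 2. Combining the bounds, tw(G) = 2.

Treewidth 2.
Bags: B1 = {a, b, d}  B2 = {a, b, f}  B3 = {a, c, d}  B4 = {a, b, e}
Tree: B1–B2, B1–B3, B1–B4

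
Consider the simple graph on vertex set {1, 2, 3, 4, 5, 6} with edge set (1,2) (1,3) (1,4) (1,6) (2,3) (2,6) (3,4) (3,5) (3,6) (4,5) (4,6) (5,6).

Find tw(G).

A width-3 tree decomposition is:
Bags: B1 = {3, 4, 5, 6}  B2 = {1, 3, 4, 6}  B3 = {1, 2, 3, 6}
Tree: B1–B2, B2–B3
Each bag holds 4 vertices, so the decomposition has width 3, which upper-bounds the treewidth. On the other hand G contains the 4-clique {1, 2, 3, 6}. A clique must lie in a single bag of any decomposition, so no decomposition can have width below 3. The upper and lower bounds meet at 3, so that is the treewidth.

3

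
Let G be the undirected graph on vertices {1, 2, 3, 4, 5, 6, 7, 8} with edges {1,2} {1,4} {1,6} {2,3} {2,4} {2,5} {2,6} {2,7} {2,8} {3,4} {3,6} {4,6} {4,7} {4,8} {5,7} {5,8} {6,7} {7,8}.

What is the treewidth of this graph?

3

A width-3 tree decomposition is:
Bags: B1 = {2, 4, 6, 7}  B2 = {2, 3, 4, 6}  B3 = {2, 4, 7, 8}  B4 = {2, 5, 7, 8}  B5 = {1, 2, 4, 6}
Tree: B1–B2, B1–B3, B3–B4, B1–B5
The largest bag has 4 vertices, giving width 3; this decomposition certifies tw(G) ≤ 3. For the lower bound, the 4 vertices {2, 4, 7, 8} are pairwise adjacent, and any tree decomposition puts a clique entirely inside one bag — forcing width ≥ 3. Therefore the treewidth is 3.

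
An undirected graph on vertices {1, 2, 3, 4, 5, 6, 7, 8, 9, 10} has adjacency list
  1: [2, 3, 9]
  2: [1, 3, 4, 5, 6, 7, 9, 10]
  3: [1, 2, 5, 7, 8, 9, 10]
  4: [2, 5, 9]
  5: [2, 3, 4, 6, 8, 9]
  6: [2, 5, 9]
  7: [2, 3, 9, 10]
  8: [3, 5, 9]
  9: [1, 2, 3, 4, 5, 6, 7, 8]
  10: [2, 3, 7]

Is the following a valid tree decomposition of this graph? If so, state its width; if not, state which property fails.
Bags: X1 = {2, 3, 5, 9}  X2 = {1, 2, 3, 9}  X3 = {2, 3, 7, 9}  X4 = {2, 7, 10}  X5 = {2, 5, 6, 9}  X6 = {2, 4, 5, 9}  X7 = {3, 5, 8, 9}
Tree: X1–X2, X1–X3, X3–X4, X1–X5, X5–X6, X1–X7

No — edge (3,10) lies in no bag.

A tree decomposition must satisfy three properties: every vertex lies in some bag; for every edge, both endpoints lie together in some bag; and for every vertex, the bags containing it form a connected subtree. Here edge (3,10) lies in no bag, so the decomposition is invalid.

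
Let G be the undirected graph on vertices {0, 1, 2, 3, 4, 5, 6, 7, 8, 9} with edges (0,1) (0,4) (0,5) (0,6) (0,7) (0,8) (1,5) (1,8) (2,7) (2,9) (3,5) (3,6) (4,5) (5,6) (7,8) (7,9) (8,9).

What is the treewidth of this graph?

A width-2 tree decomposition is:
Bags: B1 = {0, 5, 6}  B2 = {0, 1, 5}  B3 = {0, 4, 5}  B4 = {0, 1, 8}  B5 = {0, 7, 8}  B6 = {3, 5, 6}  B7 = {7, 8, 9}  B8 = {2, 7, 9}
Tree: B1–B2, B2–B3, B2–B4, B4–B5, B1–B6, B5–B7, B7–B8
The largest bag has 3 vertices, giving width 2; this decomposition certifies tw(G) ≤ 2. On the other hand G contains the 3-clique {0, 1, 8}. A clique must lie in a single bag of any decomposition, so no decomposition can have width below 2. Therefore the treewidth is 2.

2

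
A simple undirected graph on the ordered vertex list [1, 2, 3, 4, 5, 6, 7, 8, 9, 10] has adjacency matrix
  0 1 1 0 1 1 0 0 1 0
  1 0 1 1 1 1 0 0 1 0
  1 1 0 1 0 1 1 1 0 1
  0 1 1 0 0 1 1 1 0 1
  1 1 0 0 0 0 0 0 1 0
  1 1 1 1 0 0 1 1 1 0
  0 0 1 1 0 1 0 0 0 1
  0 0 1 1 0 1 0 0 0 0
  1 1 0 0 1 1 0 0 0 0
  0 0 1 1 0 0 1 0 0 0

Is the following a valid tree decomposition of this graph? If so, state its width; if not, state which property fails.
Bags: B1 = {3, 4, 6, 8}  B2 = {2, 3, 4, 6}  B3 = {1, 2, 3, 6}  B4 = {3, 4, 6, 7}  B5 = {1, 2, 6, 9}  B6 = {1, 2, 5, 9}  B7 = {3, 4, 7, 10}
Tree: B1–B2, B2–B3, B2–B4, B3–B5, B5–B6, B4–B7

Yes; width 3.

Checking the three conditions: (i) the bags cover all of {1, 2, 3, 4, 5, 6, 7, 8, 9, 10}; (ii) for each edge, some bag contains both endpoints; (iii) the bags containing any fixed vertex form a subtree. All hold, so the decomposition is valid with width 4 − 1 = 3.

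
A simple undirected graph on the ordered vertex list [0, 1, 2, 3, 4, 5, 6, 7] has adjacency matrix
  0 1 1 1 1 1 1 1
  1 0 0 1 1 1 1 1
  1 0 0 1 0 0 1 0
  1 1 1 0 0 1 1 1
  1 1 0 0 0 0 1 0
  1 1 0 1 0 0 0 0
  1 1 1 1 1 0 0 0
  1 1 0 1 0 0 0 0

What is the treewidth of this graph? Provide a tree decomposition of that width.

Every bag has size at most 4, so the width is 4 − 1 = 3 and tw(G) ≤ 3. For the lower bound, the 4 vertices {0, 1, 3, 5} are pairwise adjacent, and any tree decomposition puts a clique entirely inside one bag — forcing width ≥ 3. Therefore the treewidth is 3.

Treewidth 3.
Bags: B1 = {0, 1, 3, 6}  B2 = {0, 1, 3, 7}  B3 = {0, 1, 4, 6}  B4 = {0, 2, 3, 6}  B5 = {0, 1, 3, 5}
Tree: B1–B2, B1–B3, B1–B4, B2–B5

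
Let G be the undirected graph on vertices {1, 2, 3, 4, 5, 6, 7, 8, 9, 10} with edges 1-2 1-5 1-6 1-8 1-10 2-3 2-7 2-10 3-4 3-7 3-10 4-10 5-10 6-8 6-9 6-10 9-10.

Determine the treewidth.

A width-2 tree decomposition is:
Bags: B1 = {1, 6, 10}  B2 = {1, 5, 10}  B3 = {1, 6, 8}  B4 = {1, 2, 10}  B5 = {2, 3, 10}  B6 = {3, 4, 10}  B7 = {6, 9, 10}  B8 = {2, 3, 7}
Tree: B1–B2, B1–B3, B2–B4, B4–B5, B5–B6, B1–B7, B5–B8
Each bag holds 3 vertices, so the decomposition has width 2, which upper-bounds the treewidth. On the other hand G contains the 3-clique {1, 6, 8}. A clique must lie in a single bag of any decomposition, so no decomposition can have width below 2. Combining the bounds, tw(G) = 2.

2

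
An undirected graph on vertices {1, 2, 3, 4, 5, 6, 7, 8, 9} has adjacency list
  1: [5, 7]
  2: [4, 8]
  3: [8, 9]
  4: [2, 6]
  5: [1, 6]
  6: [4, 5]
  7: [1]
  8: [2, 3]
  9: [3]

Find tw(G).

A width-1 tree decomposition is:
Bags: B1 = {1, 7}  B2 = {1, 5}  B3 = {5, 6}  B4 = {4, 6}  B5 = {2, 4}  B6 = {2, 8}  B7 = {3, 8}  B8 = {3, 9}
Tree: B1–B2, B2–B3, B3–B4, B4–B5, B5–B6, B6–B7, B7–B8
Every bag has size at most 2, so the width is 2 − 1 = 1 and tw(G) ≤ 1. Any graph with an edge has treewidth ≥ 1, and G has the edge 7–1. Hence tw(G) = 1 exactly.

1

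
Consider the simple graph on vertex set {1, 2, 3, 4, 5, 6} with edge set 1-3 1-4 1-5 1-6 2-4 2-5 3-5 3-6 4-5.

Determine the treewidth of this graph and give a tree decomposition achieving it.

The largest bag has 3 vertices, giving width 2; this decomposition certifies tw(G) ≤ 2. For the lower bound, the 3 vertices {1, 3, 5} are pairwise adjacent, and any tree decomposition puts a clique entirely inside one bag — forcing width ≥ 2. Therefore the treewidth is 2.

Treewidth 2.
Bags: B1 = {1, 3, 5}  B2 = {1, 3, 6}  B3 = {1, 4, 5}  B4 = {2, 4, 5}
Tree: B1–B2, B1–B3, B3–B4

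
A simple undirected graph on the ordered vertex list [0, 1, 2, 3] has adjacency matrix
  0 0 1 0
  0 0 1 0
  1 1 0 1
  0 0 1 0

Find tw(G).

A width-1 tree decomposition is:
Bags: B1 = {0, 2}  B2 = {2, 3}  B3 = {1, 2}
Tree: B1–B2, B1–B3
Every bag has size at most 2, so the width is 2 − 1 = 1 and tw(G) ≤ 1. Since G has at least one edge (e.g. 2–0), it is not an edgeless graph, so tw(G) ≥ 1. Combining the bounds, tw(G) = 1.

1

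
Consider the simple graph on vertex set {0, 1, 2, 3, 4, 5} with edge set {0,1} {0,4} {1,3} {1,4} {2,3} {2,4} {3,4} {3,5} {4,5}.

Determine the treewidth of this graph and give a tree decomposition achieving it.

Treewidth 2.
One such decomposition:
Bags: B1 = {3, 4, 5}  B2 = {2, 3, 4}  B3 = {1, 3, 4}  B4 = {0, 1, 4}
Tree: B1–B2, B2–B3, B3–B4

Each bag holds 3 vertices, so the decomposition has width 2, which upper-bounds the treewidth. On the other hand G contains the 3-clique {0, 1, 4}. A clique must lie in a single bag of any decomposition, so no decomposition can have width below 2. The upper and lower bounds meet at 2, so that is the treewidth.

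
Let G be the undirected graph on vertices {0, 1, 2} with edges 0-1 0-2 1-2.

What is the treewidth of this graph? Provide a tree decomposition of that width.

Treewidth 2.
Bags: B1 = {0, 1, 2}
Tree: (single bag)

With just one bag of size 3, the width is 3 − 1 = 2, so tw(G) ≤ 2. Conversely, {0, 1, 2} is a clique of size 3, and the vertices of any clique must share a bag in every tree decomposition; so some bag has ≥ 3 vertices and tw(G) ≥ 2. The upper and lower bounds meet at 2, so that is the treewidth.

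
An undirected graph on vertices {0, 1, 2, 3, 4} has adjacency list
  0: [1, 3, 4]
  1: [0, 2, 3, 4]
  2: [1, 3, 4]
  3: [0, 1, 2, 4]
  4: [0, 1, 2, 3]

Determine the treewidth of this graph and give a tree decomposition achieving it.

Treewidth 3.
Bags: B1 = {1, 2, 3, 4}  B2 = {0, 1, 3, 4}
Tree: B1–B2

Each bag holds 4 vertices, so the decomposition has width 3, which upper-bounds the treewidth. Conversely, {0, 1, 3, 4} is a clique of size 4, and the vertices of any clique must share a bag in every tree decomposition; so some bag has ≥ 4 vertices and tw(G) ≥ 3. Combining the bounds, tw(G) = 3.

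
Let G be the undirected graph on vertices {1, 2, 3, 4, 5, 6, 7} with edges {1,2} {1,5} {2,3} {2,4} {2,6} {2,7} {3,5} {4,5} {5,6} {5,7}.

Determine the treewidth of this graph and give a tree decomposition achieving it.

Treewidth 2.
One such decomposition:
Bags: B1 = {2, 5, 6}  B2 = {2, 3, 5}  B3 = {1, 2, 5}  B4 = {2, 4, 5}  B5 = {2, 5, 7}
Tree: B1–B2, B2–B3, B3–B4, B4–B5

The largest bag has 3 vertices, giving width 2; this decomposition certifies tw(G) ≤ 2. The edges 5–6–2–3–5 form a cycle, so G is not a tree and its treewidth is at least 2. The upper and lower bounds meet at 2, so that is the treewidth.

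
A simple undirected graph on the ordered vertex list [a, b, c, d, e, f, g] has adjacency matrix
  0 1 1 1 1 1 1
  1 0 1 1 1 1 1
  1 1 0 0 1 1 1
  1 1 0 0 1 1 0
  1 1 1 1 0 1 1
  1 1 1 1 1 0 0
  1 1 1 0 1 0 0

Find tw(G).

A width-4 tree decomposition is:
Bags: B1 = {a, b, c, e, g}  B2 = {a, b, c, e, f}  B3 = {a, b, d, e, f}
Tree: B1–B2, B2–B3
Each bag holds 5 vertices, so the decomposition has width 4, which upper-bounds the treewidth. For the lower bound, the 5 vertices {a, b, d, e, f} are pairwise adjacent, and any tree decomposition puts a clique entirely inside one bag — forcing width ≥ 4. The upper and lower bounds meet at 4, so that is the treewidth.

4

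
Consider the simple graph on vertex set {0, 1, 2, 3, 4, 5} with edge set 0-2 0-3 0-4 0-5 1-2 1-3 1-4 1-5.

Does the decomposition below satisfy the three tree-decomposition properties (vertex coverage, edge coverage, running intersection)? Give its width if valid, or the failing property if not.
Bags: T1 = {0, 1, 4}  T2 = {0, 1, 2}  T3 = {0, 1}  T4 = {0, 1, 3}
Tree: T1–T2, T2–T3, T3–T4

A tree decomposition must satisfy three properties: every vertex lies in some bag; for every edge, both endpoints lie together in some bag; and for every vertex, the bags containing it form a connected subtree. Here vertex 5 appears in no bag, so the decomposition is invalid.

No — vertex 5 appears in no bag.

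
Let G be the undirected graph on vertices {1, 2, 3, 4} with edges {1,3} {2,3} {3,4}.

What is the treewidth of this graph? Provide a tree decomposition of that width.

Treewidth 1.
Bags: B1 = {2, 3}  B2 = {3, 4}  B3 = {1, 3}
Tree: B1–B2, B2–B3

The largest bag has 2 vertices, giving width 1; this decomposition certifies tw(G) ≤ 1. Since G has at least one edge (e.g. 2–3), it is not an edgeless graph, so tw(G) ≥ 1. Hence tw(G) = 1 exactly.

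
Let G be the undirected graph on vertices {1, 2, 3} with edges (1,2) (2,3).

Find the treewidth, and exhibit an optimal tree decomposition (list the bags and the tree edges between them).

Treewidth 1.
One such decomposition:
Bags: B1 = {1, 2}  B2 = {2, 3}
Tree: B1–B2

Every bag has size at most 2, so the width is 2 − 1 = 1 and tw(G) ≤ 1. Any graph with an edge has treewidth ≥ 1, and G has the edge 2–1. Combining the bounds, tw(G) = 1.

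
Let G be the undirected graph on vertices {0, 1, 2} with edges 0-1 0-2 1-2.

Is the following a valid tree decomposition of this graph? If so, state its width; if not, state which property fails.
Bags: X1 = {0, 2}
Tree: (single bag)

No — vertex 1 appears in no bag.

A tree decomposition must satisfy three properties: every vertex lies in some bag; for every edge, both endpoints lie together in some bag; and for every vertex, the bags containing it form a connected subtree. Here vertex 1 appears in no bag, so the decomposition is invalid.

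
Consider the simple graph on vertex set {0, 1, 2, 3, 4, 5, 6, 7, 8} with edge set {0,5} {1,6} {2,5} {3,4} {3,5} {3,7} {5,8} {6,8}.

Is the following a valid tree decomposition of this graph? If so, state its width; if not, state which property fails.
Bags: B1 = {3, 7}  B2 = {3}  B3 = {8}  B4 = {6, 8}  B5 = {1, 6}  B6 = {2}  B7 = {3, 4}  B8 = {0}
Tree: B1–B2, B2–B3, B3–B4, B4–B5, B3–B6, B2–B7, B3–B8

No — vertex 5 appears in no bag.

A tree decomposition must satisfy three properties: every vertex lies in some bag; for every edge, both endpoints lie together in some bag; and for every vertex, the bags containing it form a connected subtree. Here vertex 5 appears in no bag, so the decomposition is invalid.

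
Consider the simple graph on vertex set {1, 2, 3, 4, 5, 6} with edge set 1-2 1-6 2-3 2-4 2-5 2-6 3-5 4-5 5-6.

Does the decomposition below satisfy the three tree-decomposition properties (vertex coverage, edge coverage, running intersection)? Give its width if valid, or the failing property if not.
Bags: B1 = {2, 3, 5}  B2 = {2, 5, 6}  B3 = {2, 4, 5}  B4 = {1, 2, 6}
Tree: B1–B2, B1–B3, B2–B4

Yes; width 2.

Every vertex of G appears in some bag (union = {1, 2, 3, 4, 5, 6}); every edge is covered by a bag; and for each vertex v the set of bags containing v is connected in the bag tree. The decomposition is therefore valid. The largest bag has 3 vertices, so the width is 2.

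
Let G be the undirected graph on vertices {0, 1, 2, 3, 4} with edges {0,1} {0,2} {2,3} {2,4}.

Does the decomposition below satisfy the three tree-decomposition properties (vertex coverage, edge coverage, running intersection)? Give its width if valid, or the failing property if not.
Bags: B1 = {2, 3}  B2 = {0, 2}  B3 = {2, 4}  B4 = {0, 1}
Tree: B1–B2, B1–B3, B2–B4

Vertex coverage: the bags together contain {0, 1, 2, 3, 4}, the full vertex set. Edge coverage: each edge of G has both endpoints in at least one bag. Running intersection: for every vertex, the bags containing it form a connected subtree. All three properties hold, so this is a valid tree decomposition of width max|bag| − 1 = 1, and hence tw(G) ≤ 1.

Yes; width 1.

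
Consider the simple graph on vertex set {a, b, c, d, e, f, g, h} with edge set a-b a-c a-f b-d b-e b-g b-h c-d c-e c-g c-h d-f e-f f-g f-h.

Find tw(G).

A width-3 tree decomposition is:
Bags: B1 = {b, c, f, h}  B2 = {b, c, d, f}  B3 = {a, b, c, f}  B4 = {b, c, f, g}  B5 = {b, c, e, f}
Tree: B1–B2, B2–B3, B3–B4, B4–B5
Every bag has size at most 4, so the width is 4 − 1 = 3 and tw(G) ≤ 3. For the lower bound: the 4 vertex sets {c,h}, {b,d}, {f}, {a} are disjoint, each induces a connected subgraph, and every pair is joined by at least one edge of G. Contracting each set to a single vertex therefore yields K_{4} as a minor, and since treewidth is minor-monotone, tw(G) ≥ tw(K_{4}) = 3. The upper and lower bounds meet at 3, so that is the treewidth.

3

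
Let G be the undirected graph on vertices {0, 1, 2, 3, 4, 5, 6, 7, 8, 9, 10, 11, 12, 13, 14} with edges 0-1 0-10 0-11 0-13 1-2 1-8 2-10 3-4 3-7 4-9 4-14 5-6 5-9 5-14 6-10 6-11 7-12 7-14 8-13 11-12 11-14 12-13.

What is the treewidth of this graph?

3

A width-3 tree decomposition is:
Bags: B1 = {3, 4, 5, 9}  B2 = {3, 4, 5, 14}  B3 = {3, 5, 7, 14}  B4 = {5, 6, 7, 14}  B5 = {6, 7, 11, 14}  B6 = {6, 7, 11, 12}  B7 = {6, 10, 11, 12}  B8 = {0, 10, 11, 12}  B9 = {0, 10, 12, 13}  B10 = {0, 2, 10, 13}  B11 = {0, 1, 2, 13}  B12 = {1, 2, 8, 13}
Tree: B1–B2, B2–B3, B3–B4, B4–B5, B5–B6, B6–B7, B7–B8, B8–B9, B9–B10, B10–B11, B11–B12
Each bag holds 4 vertices, so the decomposition has width 3, which upper-bounds the treewidth. For the lower bound: the 4 vertex sets {3,4,9}, {5}, {14}, {6,7,11,12} are disjoint, each induces a connected subgraph, and every pair is joined by at least one edge of G. Contracting each set to a single vertex therefore yields K_{4} as a minor, and since treewidth is minor-monotone, tw(G) ≥ tw(K_{4}) = 3. Hence tw(G) = 3 exactly.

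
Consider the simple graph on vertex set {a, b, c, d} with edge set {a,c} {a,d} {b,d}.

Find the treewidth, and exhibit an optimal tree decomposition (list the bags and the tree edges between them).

Treewidth 1.
One optimal decomposition is:
Bags: B1 = {b, d}  B2 = {a, d}  B3 = {a, c}
Tree: B1–B2, B2–B3

Every bag has size at most 2, so the width is 2 − 1 = 1 and tw(G) ≤ 1. Any graph with an edge has treewidth ≥ 1, and G has the edge b–d. Therefore the treewidth is 1.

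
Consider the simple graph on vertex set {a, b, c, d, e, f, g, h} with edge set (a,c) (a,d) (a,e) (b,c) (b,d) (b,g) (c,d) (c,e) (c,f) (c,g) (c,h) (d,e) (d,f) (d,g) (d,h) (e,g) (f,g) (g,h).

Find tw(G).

3

A width-3 tree decomposition is:
Bags: B1 = {c, d, e, g}  B2 = {a, c, d, e}  B3 = {c, d, g, h}  B4 = {c, d, f, g}  B5 = {b, c, d, g}
Tree: B1–B2, B1–B3, B3–B4, B4–B5
Every bag has size at most 4, so the width is 4 − 1 = 3 and tw(G) ≤ 3. On the other hand G contains the 4-clique {c, d, e, g}. A clique must lie in a single bag of any decomposition, so no decomposition can have width below 3. Therefore the treewidth is 3.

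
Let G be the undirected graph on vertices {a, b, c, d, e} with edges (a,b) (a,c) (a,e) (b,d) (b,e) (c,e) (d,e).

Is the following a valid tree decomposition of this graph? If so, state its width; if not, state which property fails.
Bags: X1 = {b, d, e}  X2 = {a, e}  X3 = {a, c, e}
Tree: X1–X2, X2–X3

A tree decomposition must satisfy three properties: every vertex lies in some bag; for every edge, both endpoints lie together in some bag; and for every vertex, the bags containing it form a connected subtree. Here edge (b,a) lies in no bag, so the decomposition is invalid.

No — edge (b,a) lies in no bag.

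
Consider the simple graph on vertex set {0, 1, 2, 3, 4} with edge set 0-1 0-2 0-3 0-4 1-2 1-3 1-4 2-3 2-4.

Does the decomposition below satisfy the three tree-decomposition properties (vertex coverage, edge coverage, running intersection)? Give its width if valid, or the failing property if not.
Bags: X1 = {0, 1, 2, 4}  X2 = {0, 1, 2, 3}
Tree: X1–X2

Yes; width 3.

Vertex coverage: the bags together contain {0, 1, 2, 3, 4}, the full vertex set. Edge coverage: each edge of G has both endpoints in at least one bag. Running intersection: for every vertex, the bags containing it form a connected subtree. All three properties hold, so this is a valid tree decomposition of width max|bag| − 1 = 3, and hence tw(G) ≤ 3.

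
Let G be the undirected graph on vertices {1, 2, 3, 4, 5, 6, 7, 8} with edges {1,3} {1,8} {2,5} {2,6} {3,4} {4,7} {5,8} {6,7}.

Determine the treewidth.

A width-2 tree decomposition is:
Bags: B1 = {2, 5, 6}  B2 = {5, 6, 7}  B3 = {4, 5, 7}  B4 = {3, 4, 5}  B5 = {1, 3, 5}  B6 = {1, 5, 8}
Tree: B1–B2, B2–B3, B3–B4, B4–B5, B5–B6
Each bag holds 3 vertices, so the decomposition has width 2, which upper-bounds the treewidth. Since 5–2–6–7–4–3–1–8–5 is a cycle in G, G is not acyclic. Forests are exactly the graphs of treewidth ≤ 1, so tw(G) ≥ 2. The upper and lower bounds meet at 2, so that is the treewidth.

2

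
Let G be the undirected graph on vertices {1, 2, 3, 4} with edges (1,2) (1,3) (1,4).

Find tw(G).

A width-1 tree decomposition is:
Bags: B1 = {1, 2}  B2 = {1, 3}  B3 = {1, 4}
Tree: B1–B2, B1–B3
Every bag has size at most 2, so the width is 2 − 1 = 1 and tw(G) ≤ 1. Any graph with an edge has treewidth ≥ 1, and G has the edge 1–2. The upper and lower bounds meet at 1, so that is the treewidth.

1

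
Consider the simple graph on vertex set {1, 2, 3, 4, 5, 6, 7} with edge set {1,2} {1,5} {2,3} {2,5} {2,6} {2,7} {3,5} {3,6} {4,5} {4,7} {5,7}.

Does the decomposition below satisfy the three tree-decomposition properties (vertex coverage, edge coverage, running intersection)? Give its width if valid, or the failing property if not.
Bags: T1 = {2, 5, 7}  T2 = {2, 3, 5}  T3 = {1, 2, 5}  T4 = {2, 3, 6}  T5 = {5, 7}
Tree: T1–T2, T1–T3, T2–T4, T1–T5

No — vertex 4 appears in no bag.

A tree decomposition must satisfy three properties: every vertex lies in some bag; for every edge, both endpoints lie together in some bag; and for every vertex, the bags containing it form a connected subtree. Here vertex 4 appears in no bag, so the decomposition is invalid.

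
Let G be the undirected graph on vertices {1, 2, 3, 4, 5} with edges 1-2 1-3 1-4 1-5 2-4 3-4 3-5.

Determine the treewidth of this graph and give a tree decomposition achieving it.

Each bag holds 3 vertices, so the decomposition has width 2, which upper-bounds the treewidth. For the lower bound, the 3 vertices {1, 2, 4} are pairwise adjacent, and any tree decomposition puts a clique entirely inside one bag — forcing width ≥ 2. The upper and lower bounds meet at 2, so that is the treewidth.

Treewidth 2.
Bags: B1 = {1, 3, 4}  B2 = {1, 2, 4}  B3 = {1, 3, 5}
Tree: B1–B2, B1–B3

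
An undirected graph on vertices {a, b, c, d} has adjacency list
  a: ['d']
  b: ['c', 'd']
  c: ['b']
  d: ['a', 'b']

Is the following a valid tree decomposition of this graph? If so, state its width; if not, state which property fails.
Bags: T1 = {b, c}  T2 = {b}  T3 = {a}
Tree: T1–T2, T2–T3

No — vertex d appears in no bag.

A tree decomposition must satisfy three properties: every vertex lies in some bag; for every edge, both endpoints lie together in some bag; and for every vertex, the bags containing it form a connected subtree. Here vertex d appears in no bag, so the decomposition is invalid.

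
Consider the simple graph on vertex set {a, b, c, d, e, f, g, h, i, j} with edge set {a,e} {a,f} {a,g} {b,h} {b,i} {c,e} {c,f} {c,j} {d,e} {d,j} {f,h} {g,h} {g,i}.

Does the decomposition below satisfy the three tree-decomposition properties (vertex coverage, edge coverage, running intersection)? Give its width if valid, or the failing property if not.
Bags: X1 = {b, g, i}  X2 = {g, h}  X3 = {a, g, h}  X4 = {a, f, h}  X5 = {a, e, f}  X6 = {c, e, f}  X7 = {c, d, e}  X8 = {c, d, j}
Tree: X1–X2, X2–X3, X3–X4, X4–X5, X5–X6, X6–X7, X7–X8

A tree decomposition must satisfy three properties: every vertex lies in some bag; for every edge, both endpoints lie together in some bag; and for every vertex, the bags containing it form a connected subtree. Here edge (b,h) lies in no bag, so the decomposition is invalid.

No — edge (b,h) lies in no bag.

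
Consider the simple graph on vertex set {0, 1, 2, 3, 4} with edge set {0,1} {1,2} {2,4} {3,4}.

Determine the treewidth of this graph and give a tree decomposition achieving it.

Treewidth 1.
Bags: B1 = {0, 1}  B2 = {1, 2}  B3 = {2, 4}  B4 = {3, 4}
Tree: B1–B2, B2–B3, B3–B4

Each bag holds 2 vertices, so the decomposition has width 1, which upper-bounds the treewidth. G has an edge, so its treewidth is at least 1. Therefore the treewidth is 1.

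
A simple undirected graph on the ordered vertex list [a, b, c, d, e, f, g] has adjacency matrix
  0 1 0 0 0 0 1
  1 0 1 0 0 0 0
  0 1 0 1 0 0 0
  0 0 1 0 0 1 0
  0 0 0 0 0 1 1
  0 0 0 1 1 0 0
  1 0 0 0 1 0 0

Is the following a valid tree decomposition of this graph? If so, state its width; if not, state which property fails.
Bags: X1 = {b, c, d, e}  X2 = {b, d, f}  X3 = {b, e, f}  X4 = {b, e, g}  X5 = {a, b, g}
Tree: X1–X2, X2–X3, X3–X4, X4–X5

No — bags containing vertex e are not connected in the tree.

A tree decomposition must satisfy three properties: every vertex lies in some bag; for every edge, both endpoints lie together in some bag; and for every vertex, the bags containing it form a connected subtree. Here bags containing vertex e are not connected in the tree, so the decomposition is invalid.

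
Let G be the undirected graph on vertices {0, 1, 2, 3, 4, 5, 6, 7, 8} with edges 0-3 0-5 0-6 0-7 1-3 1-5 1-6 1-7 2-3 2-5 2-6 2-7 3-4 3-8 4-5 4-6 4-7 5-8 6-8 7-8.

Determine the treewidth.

A width-4 tree decomposition is:
Bags: B1 = {3, 5, 6, 7, 8}  B2 = {2, 3, 5, 6, 7}  B3 = {3, 4, 5, 6, 7}  B4 = {0, 3, 5, 6, 7}  B5 = {1, 3, 5, 6, 7}
Tree: B1–B2, B2–B3, B3–B4, B4–B5
Every bag has size at most 5, so the width is 5 − 1 = 4 and tw(G) ≤ 4. For the lower bound: the 5 vertex sets {6,8}, {2,5}, {3,4}, {7}, {0} are disjoint, each induces a connected subgraph, and every pair is joined by at least one edge of G. Contracting each set to a single vertex therefore yields K_{5} as a minor, and since treewidth is minor-monotone, tw(G) ≥ tw(K_{5}) = 4. Hence tw(G) = 4 exactly.

4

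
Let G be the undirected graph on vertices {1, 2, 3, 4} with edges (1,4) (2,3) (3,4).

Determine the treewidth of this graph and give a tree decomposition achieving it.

The largest bag has 2 vertices, giving width 1; this decomposition certifies tw(G) ≤ 1. G has an edge, so its treewidth is at least 1. Hence tw(G) = 1 exactly.

Treewidth 1.
One optimal decomposition is:
Bags: B1 = {2, 3}  B2 = {3, 4}  B3 = {1, 4}
Tree: B1–B2, B2–B3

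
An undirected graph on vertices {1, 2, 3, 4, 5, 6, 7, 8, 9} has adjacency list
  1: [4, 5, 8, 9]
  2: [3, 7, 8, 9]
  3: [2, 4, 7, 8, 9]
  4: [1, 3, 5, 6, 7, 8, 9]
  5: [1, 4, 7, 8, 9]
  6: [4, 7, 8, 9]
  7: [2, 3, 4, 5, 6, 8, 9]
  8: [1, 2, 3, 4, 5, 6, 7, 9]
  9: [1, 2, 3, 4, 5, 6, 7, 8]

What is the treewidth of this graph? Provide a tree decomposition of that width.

Treewidth 4.
One such decomposition:
Bags: B1 = {4, 6, 7, 8, 9}  B2 = {4, 5, 7, 8, 9}  B3 = {3, 4, 7, 8, 9}  B4 = {2, 3, 7, 8, 9}  B5 = {1, 4, 5, 8, 9}
Tree: B1–B2, B1–B3, B3–B4, B2–B5

The largest bag has 5 vertices, giving width 4; this decomposition certifies tw(G) ≤ 4. On the other hand G contains the 5-clique {2, 3, 7, 8, 9}. A clique must lie in a single bag of any decomposition, so no decomposition can have width below 4. Therefore the treewidth is 4.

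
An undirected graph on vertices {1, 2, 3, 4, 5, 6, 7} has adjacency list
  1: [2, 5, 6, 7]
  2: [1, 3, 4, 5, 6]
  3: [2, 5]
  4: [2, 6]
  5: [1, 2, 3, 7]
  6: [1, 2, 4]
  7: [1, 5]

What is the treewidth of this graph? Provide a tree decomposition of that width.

Treewidth 2.
One optimal decomposition is:
Bags: B1 = {2, 4, 6}  B2 = {1, 2, 6}  B3 = {1, 2, 5}  B4 = {2, 3, 5}  B5 = {1, 5, 7}
Tree: B1–B2, B2–B3, B3–B4, B3–B5

Each bag holds 3 vertices, so the decomposition has width 2, which upper-bounds the treewidth. Conversely, {1, 2, 5} is a clique of size 3, and the vertices of any clique must share a bag in every tree decomposition; so some bag has ≥ 3 vertices and tw(G) ≥ 2. The upper and lower bounds meet at 2, so that is the treewidth.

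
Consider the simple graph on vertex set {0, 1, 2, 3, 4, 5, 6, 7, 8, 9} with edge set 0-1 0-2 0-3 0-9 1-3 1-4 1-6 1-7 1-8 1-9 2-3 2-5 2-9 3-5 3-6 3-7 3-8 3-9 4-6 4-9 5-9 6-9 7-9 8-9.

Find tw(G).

3

A width-3 tree decomposition is:
Bags: B1 = {0, 1, 3, 9}  B2 = {0, 2, 3, 9}  B3 = {1, 3, 6, 9}  B4 = {1, 4, 6, 9}  B5 = {1, 3, 7, 9}  B6 = {2, 3, 5, 9}  B7 = {1, 3, 8, 9}
Tree: B1–B2, B1–B3, B3–B4, B3–B5, B2–B6, B1–B7
Each bag holds 4 vertices, so the decomposition has width 3, which upper-bounds the treewidth. On the other hand G contains the 4-clique {0, 1, 3, 9}. A clique must lie in a single bag of any decomposition, so no decomposition can have width below 3. The upper and lower bounds meet at 3, so that is the treewidth.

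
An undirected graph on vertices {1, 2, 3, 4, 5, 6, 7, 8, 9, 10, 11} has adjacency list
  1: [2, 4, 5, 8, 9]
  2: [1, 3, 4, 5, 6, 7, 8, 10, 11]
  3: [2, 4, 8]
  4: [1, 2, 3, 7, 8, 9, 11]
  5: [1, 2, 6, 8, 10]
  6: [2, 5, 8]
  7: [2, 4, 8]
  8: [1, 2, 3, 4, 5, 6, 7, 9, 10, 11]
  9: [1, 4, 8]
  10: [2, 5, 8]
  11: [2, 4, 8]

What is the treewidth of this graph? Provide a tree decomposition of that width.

Treewidth 3.
Bags: B1 = {2, 3, 4, 8}  B2 = {1, 2, 4, 8}  B3 = {2, 4, 8, 11}  B4 = {1, 4, 8, 9}  B5 = {2, 4, 7, 8}  B6 = {1, 2, 5, 8}  B7 = {2, 5, 6, 8}  B8 = {2, 5, 8, 10}
Tree: B1–B2, B1–B3, B2–B4, B3–B5, B2–B6, B6–B7, B7–B8

The largest bag has 4 vertices, giving width 3; this decomposition certifies tw(G) ≤ 3. Conversely, {1, 4, 8, 9} is a clique of size 4, and the vertices of any clique must share a bag in every tree decomposition; so some bag has ≥ 4 vertices and tw(G) ≥ 3. Combining the bounds, tw(G) = 3.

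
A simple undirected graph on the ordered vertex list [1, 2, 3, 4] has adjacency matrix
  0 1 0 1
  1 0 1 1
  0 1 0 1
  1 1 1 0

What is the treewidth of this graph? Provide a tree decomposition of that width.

Treewidth 2.
One such decomposition:
Bags: B1 = {1, 2, 4}  B2 = {2, 3, 4}
Tree: B1–B2

Every bag has size at most 3, so the width is 3 − 1 = 2 and tw(G) ≤ 2. For the lower bound, the 3 vertices {1, 2, 4} are pairwise adjacent, and any tree decomposition puts a clique entirely inside one bag — forcing width ≥ 2. Combining the bounds, tw(G) = 2.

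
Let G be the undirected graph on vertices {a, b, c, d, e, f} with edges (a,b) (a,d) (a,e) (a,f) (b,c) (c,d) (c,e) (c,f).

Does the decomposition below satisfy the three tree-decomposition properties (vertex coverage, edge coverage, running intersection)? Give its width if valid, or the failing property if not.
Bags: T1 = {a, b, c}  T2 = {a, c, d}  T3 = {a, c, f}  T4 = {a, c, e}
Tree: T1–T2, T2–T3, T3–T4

Vertex coverage: the bags together contain {a, b, c, d, e, f}, the full vertex set. Edge coverage: each edge of G has both endpoints in at least one bag. Running intersection: for every vertex, the bags containing it form a connected subtree. All three properties hold, so this is a valid tree decomposition of width max|bag| − 1 = 2, and hence tw(G) ≤ 2.

Yes; width 2.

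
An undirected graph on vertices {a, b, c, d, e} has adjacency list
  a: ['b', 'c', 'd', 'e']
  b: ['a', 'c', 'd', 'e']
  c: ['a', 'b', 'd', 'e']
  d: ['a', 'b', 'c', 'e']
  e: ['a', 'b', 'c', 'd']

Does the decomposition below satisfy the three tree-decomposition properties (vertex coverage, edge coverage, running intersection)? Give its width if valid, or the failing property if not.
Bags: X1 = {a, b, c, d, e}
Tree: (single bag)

Yes; width 4.

Vertex coverage: the bags together contain {a, b, c, d, e}, the full vertex set. Edge coverage: each edge of G has both endpoints in at least one bag. Running intersection: for every vertex, the bags containing it form a connected subtree. All three properties hold, so this is a valid tree decomposition of width max|bag| − 1 = 4, and hence tw(G) ≤ 4.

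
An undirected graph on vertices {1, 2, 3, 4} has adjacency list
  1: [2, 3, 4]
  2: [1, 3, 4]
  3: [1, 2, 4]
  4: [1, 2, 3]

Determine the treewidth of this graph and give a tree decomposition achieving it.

A single bag containing all 4 vertices is trivially a valid decomposition of width 3. For the lower bound, the 4 vertices {1, 2, 3, 4} are pairwise adjacent, and any tree decomposition puts a clique entirely inside one bag — forcing width ≥ 3. Hence tw(G) = 3 exactly.

Treewidth 3.
One such decomposition:
Bags: B1 = {1, 2, 3, 4}
Tree: (single bag)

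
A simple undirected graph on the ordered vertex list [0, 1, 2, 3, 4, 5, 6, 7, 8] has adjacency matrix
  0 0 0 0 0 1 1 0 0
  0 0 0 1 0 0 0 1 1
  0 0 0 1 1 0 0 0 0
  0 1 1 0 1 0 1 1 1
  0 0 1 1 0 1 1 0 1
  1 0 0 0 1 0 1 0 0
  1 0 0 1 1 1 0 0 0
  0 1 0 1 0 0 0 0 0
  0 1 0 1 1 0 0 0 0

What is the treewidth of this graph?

A width-2 tree decomposition is:
Bags: B1 = {1, 3, 8}  B2 = {3, 4, 8}  B3 = {2, 3, 4}  B4 = {3, 4, 6}  B5 = {4, 5, 6}  B6 = {1, 3, 7}  B7 = {0, 5, 6}
Tree: B1–B2, B2–B3, B2–B4, B4–B5, B1–B6, B5–B7
Each bag holds 3 vertices, so the decomposition has width 2, which upper-bounds the treewidth. For the lower bound, the 3 vertices {0, 5, 6} are pairwise adjacent, and any tree decomposition puts a clique entirely inside one bag — forcing width ≥ 2. The upper and lower bounds meet at 2, so that is the treewidth.

2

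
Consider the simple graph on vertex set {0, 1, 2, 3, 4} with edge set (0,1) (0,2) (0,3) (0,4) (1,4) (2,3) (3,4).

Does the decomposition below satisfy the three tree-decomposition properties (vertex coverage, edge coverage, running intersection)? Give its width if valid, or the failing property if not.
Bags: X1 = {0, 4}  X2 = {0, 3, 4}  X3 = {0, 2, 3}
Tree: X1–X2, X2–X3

No — vertex 1 appears in no bag.

A tree decomposition must satisfy three properties: every vertex lies in some bag; for every edge, both endpoints lie together in some bag; and for every vertex, the bags containing it form a connected subtree. Here vertex 1 appears in no bag, so the decomposition is invalid.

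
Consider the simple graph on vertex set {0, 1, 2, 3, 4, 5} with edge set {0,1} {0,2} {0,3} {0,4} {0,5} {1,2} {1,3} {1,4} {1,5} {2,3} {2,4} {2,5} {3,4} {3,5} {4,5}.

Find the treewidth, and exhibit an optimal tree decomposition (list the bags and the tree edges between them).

A single bag containing all 6 vertices is trivially a valid decomposition of width 5. For the lower bound, the 6 vertices {0, 1, 2, 3, 4, 5} are pairwise adjacent, and any tree decomposition puts a clique entirely inside one bag — forcing width ≥ 5. Combining the bounds, tw(G) = 5.

Treewidth 5.
Bags: B1 = {0, 1, 2, 3, 4, 5}
Tree: (single bag)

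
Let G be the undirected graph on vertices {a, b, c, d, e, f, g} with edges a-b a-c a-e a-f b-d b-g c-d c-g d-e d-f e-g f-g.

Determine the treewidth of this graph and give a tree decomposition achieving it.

Each bag holds 4 vertices, so the decomposition has width 3, which upper-bounds the treewidth. For the lower bound: the 4 vertex sets {c,d}, {e,g}, {a}, {b} are disjoint, each induces a connected subgraph, and every pair is joined by at least one edge of G. Contracting each set to a single vertex therefore yields K_{4} as a minor, and since treewidth is minor-monotone, tw(G) ≥ tw(K_{4}) = 3. Combining the bounds, tw(G) = 3.

Treewidth 3.
One optimal decomposition is:
Bags: B1 = {a, c, d, g}  B2 = {a, d, e, g}  B3 = {a, b, d, g}  B4 = {a, d, f, g}
Tree: B1–B2, B2–B3, B3–B4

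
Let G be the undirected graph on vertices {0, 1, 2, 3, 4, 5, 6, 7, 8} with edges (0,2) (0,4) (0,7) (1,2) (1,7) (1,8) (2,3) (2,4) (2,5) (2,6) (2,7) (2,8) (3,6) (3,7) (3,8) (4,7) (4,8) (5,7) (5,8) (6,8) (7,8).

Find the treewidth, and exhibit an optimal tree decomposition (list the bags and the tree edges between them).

Treewidth 3.
One such decomposition:
Bags: B1 = {0, 2, 4, 7}  B2 = {2, 4, 7, 8}  B3 = {2, 3, 7, 8}  B4 = {2, 3, 6, 8}  B5 = {1, 2, 7, 8}  B6 = {2, 5, 7, 8}
Tree: B1–B2, B2–B3, B3–B4, B2–B5, B3–B6

Every bag has size at most 4, so the width is 4 − 1 = 3 and tw(G) ≤ 3. Conversely, {2, 3, 6, 8} is a clique of size 4, and the vertices of any clique must share a bag in every tree decomposition; so some bag has ≥ 4 vertices and tw(G) ≥ 3. Therefore the treewidth is 3.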